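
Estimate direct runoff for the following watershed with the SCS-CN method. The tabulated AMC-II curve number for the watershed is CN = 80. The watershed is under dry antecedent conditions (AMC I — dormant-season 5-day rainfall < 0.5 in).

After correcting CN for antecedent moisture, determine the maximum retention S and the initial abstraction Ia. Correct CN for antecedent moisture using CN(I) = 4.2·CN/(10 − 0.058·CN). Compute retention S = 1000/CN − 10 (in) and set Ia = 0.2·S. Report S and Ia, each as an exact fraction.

CN(I) from CN(II)=80: (4.2·80)/(10 − 0.058·80) = 4200/67 ≈ 62.687
S = 1000/(4200/67) − 10 = 125/21 in ≈ 5.952 in
Initial abstraction Ia = S/5 = (125/21)/5 = 25/21 ≈ 1.190 in

S = 125/21 in ≈ 5.952 in; Ia = 25/21 in ≈ 1.190 in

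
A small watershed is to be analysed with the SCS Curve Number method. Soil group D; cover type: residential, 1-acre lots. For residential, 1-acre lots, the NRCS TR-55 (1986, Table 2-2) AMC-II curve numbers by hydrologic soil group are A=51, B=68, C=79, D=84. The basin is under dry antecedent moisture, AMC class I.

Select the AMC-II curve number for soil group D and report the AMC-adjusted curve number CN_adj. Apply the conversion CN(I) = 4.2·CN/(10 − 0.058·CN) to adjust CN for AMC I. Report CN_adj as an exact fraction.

NRCS table: residential, 1-acre lots, soil group D → CN(II) = 84
Dry (AMC I): CN(I) = 4.2·84/(10 − 0.058·84) = (1764/5)/(641/125) = 44100/641 ≈ 68.799

CN_adj = 44100/641 ≈ 68.799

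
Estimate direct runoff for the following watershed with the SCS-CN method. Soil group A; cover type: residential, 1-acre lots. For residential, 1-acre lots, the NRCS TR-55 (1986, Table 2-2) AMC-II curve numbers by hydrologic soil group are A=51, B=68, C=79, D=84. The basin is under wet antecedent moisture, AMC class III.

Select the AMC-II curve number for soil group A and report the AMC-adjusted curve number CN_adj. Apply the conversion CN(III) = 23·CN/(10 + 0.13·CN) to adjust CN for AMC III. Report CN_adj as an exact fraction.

CN_adj = 117300/1663 ≈ 70.535

NRCS table: residential, 1-acre lots, soil group A → CN(II) = 51
CN(III) from CN(II)=51: (23·51)/(10 + 0.13·51) = 117300/1663 ≈ 70.535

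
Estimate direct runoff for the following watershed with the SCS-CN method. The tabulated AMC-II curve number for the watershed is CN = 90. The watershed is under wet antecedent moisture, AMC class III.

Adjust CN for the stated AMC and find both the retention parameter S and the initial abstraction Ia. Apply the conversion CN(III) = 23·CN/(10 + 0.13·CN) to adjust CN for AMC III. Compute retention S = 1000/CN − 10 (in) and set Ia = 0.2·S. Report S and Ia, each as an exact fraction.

S = 100/207 in ≈ 0.483 in; Ia = 20/207 in ≈ 0.097 in

Adjust CN=90 to AMC III: 23·90/(10 + 0.13·90) → 2070 ÷ (217/10) = 20700/217 ≈ 95.392
Retention S: 1000/CN − 10 with CN=95.392 → S = 100/207 ≈ 0.483 in
Ia = 0.2S: 0.2·0.483 = 0.097 in (exactly 20/207)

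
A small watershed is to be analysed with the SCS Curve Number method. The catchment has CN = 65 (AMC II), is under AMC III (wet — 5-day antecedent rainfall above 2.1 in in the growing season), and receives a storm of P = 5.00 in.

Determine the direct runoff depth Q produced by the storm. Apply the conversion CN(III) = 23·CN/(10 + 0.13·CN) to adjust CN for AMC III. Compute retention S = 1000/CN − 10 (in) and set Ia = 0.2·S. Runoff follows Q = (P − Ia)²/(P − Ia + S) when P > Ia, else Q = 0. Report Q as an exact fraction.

Adjust CN=65 to AMC III: 23·65/(10 + 0.13·65) → 1495 ÷ (369/20) = 29900/369 ≈ 81.030
S = 1000/(29900/369) − 10 = 700/299 in ≈ 2.341 in
Ia = 0.2·(700/299) = 140/299 in ≈ 0.468 in
Since P=5.000 > Ia=0.468: effective rainfall P−Ia = 1355/299 in
Q: (1355/299)² ÷ (2055/299) = 367205/122889 in (≈ 2.988 in)

Q = 367205/122889 in ≈ 2.988 in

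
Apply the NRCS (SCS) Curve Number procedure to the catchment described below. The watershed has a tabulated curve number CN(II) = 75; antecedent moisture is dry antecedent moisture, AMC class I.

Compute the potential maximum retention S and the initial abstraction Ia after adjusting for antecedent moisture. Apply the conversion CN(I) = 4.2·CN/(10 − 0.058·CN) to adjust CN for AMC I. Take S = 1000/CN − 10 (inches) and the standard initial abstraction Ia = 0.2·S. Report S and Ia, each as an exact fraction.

S = 500/63 in ≈ 7.937 in; Ia = 100/63 in ≈ 1.587 in

Dry (AMC I): CN(I) = 4.2·75/(10 − 0.058·75) = 315/(113/20) = 6300/113 ≈ 55.752
Retention S: 1000/CN − 10 with CN=55.752 → S = 500/63 ≈ 7.937 in
Initial abstraction Ia = S/5 = (500/63)/5 = 100/63 ≈ 1.587 in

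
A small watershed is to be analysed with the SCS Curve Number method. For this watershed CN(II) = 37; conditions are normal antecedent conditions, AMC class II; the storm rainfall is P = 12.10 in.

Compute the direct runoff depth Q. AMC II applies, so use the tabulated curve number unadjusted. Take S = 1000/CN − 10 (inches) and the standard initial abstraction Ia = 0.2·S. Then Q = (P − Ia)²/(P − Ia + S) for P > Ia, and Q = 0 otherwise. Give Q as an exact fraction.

AMC II — tabulated CN = 37 applies directly.
S = 1000/37 − 10 = 630/37 in ≈ 17.027 in
Ia = 0.2S: 0.2·17.027 = 3.405 in (exactly 126/37)
Excess rainfall: 12.100 − 3.405 = 8.695 in; P > Ia so Q > 0
Q = (3217/370)²/((3217/370) + 630/37) = (10349089/136900)/(9517/370) = 10349089/3521290 in ≈ 2.939 in

Q = 10349089/3521290 in ≈ 2.939 in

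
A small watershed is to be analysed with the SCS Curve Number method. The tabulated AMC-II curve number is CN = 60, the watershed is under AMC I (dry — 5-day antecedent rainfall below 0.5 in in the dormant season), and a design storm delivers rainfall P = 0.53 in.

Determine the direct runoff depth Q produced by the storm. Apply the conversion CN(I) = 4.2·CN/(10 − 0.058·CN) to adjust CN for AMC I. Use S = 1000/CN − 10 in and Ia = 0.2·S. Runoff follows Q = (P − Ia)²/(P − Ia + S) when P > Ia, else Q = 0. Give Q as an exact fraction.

Adjust CN=60 to AMC I: 4.2·60/(10 − 0.058·60) → 252 ÷ (163/25) = 6300/163 ≈ 38.650
Retention S: 1000/CN − 10 with CN=38.650 → S = 1000/63 ≈ 15.873 in
Initial abstraction Ia = S/5 = (1000/63)/5 = 200/63 ≈ 3.175 in
P = 0.530 ≤ Ia = 3.175 in: entire storm abstracted, Q = 0.

Q = 0 in ≈ 0.000 in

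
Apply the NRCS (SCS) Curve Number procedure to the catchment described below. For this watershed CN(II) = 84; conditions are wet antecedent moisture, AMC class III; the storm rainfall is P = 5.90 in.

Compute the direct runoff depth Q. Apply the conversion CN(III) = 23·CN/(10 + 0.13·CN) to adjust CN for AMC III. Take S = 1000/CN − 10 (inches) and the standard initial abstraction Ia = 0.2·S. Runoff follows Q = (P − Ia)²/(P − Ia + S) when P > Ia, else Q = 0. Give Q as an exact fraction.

Adjust CN=84 to AMC III: 23·84/(10 + 0.13·84) → 1932 ÷ (523/25) = 48300/523 ≈ 92.352
Max retention: S = 1000/(48300/523) − 10 = 400/483 in (≈ 0.828 in)
Initial abstraction Ia = S/5 = (400/483)/5 = 80/483 ≈ 0.166 in
Excess rainfall: 5.900 − 0.166 = 5.734 in; P > Ia so Q > 0
Q: (27697/4830)² ÷ (31697/4830) = 767123809/153096510 in (≈ 5.011 in)

Q = 767123809/153096510 in ≈ 5.011 in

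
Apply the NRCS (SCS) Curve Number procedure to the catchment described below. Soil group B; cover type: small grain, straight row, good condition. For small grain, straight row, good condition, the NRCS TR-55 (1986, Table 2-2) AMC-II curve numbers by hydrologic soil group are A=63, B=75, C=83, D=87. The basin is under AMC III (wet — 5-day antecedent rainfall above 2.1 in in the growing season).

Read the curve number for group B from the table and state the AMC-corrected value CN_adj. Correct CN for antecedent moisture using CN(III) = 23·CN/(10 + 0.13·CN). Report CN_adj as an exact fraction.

CN_adj = 6900/79 ≈ 87.342

NRCS table: small grain, straight row, good condition, soil group B → CN(II) = 75
CN(III) from CN(II)=75: (23·75)/(10 + 0.13·75) = 6900/79 ≈ 87.342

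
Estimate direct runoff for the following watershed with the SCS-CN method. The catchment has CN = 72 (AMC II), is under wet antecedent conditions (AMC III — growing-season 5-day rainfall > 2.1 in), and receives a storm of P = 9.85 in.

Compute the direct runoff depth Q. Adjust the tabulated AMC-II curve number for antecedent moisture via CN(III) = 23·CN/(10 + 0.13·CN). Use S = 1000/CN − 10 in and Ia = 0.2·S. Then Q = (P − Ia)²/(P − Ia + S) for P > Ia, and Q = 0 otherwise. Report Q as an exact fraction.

Q = 1550705641/192009060 in ≈ 8.076 in

Adjust CN=72 to AMC III: 23·72/(10 + 0.13·72) → 1656 ÷ (484/25) = 10350/121 ≈ 85.537
Max retention: S = 1000/(10350/121) − 10 = 350/207 in (≈ 1.691 in)
Ia = 0.2S: 0.2·1.691 = 0.338 in (exactly 70/207)
Excess rainfall: 9.850 − 0.338 = 9.512 in; P > Ia so Q > 0
Q = (39379/4140)²/((39379/4140) + 350/207) = (1550705641/17139600)/(46379/4140) = 1550705641/192009060 in ≈ 8.076 in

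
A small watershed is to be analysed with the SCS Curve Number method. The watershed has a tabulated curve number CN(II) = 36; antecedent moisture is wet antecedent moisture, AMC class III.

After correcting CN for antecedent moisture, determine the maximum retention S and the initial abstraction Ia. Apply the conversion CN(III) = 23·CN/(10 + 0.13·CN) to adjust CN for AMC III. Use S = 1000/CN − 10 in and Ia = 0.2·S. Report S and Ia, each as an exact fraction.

S = 1600/207 in ≈ 7.729 in; Ia = 320/207 in ≈ 1.546 in

Adjust CN=36 to AMC III: 23·36/(10 + 0.13·36) → 828 ÷ (367/25) = 20700/367 ≈ 56.403
Retention S: 1000/CN − 10 with CN=56.403 → S = 1600/207 ≈ 7.729 in
Ia = 0.2S: 0.2·7.729 = 1.546 in (exactly 320/207)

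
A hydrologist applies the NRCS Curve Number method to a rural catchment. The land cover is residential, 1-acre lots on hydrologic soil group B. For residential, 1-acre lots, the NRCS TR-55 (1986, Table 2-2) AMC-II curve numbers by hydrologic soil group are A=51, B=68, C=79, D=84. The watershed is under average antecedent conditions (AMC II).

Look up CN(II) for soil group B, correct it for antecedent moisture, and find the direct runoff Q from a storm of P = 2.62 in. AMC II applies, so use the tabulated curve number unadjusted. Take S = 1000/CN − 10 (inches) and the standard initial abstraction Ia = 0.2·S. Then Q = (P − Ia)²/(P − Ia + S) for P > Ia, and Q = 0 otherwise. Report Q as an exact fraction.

Q = 2036329/4612950 in ≈ 0.441 in

NRCS table: residential, 1-acre lots, soil group B → CN(II) = 68
AMC II — tabulated CN = 68 applies directly.
Max retention: S = 1000/68 − 10 = 80/17 in (≈ 4.706 in)
Initial abstraction Ia = S/5 = (80/17)/5 = 16/17 ≈ 0.941 in
P − Ia = 2.620 − 0.941 = 1427/850 ≈ 1.679 in (> 0, runoff occurs)
Q: (1427/850)² ÷ (5427/850) = 2036329/4612950 in (≈ 0.441 in)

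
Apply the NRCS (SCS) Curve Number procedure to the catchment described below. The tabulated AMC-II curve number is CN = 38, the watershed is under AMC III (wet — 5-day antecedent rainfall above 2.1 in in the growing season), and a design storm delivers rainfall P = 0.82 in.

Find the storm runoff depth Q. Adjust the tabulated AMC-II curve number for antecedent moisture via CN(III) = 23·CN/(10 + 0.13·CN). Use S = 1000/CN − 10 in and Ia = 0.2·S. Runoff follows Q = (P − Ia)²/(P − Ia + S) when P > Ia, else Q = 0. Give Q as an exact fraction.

Q = 0 in ≈ 0.000 in

CN(III) from CN(II)=38: (23·38)/(10 + 0.13·38) = 43700/747 ≈ 58.501
Max retention: S = 1000/(43700/747) − 10 = 3100/437 in (≈ 7.094 in)
Ia = 0.2·(3100/437) = 620/437 in ≈ 1.419 in
P = 0.820 ≤ Ia = 1.419 in: entire storm abstracted, Q = 0.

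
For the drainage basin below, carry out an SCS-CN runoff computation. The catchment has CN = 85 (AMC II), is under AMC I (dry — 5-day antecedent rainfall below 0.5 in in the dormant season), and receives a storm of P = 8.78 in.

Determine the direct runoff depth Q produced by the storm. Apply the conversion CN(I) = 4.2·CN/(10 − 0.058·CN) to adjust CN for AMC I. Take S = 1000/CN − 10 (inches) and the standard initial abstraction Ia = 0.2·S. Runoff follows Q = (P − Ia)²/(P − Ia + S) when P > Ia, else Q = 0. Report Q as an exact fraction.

Adjust CN=85 to AMC I: 4.2·85/(10 − 0.058·85) → 357 ÷ (507/100) = 11900/169 ≈ 70.414
Max retention: S = 1000/(11900/169) − 10 = 500/119 in (≈ 4.202 in)
Ia = 0.2S: 0.2·4.202 = 0.840 in (exactly 100/119)
Excess rainfall: 8.780 − 0.840 = 7.940 in; P > Ia so Q > 0
Runoff Q = (P−Ia)²/(P−Ia+S) = (7.940)²/(7.940+4.202) = 2231712081/429833950 ≈ 5.192 in

Q = 2231712081/429833950 in ≈ 5.192 in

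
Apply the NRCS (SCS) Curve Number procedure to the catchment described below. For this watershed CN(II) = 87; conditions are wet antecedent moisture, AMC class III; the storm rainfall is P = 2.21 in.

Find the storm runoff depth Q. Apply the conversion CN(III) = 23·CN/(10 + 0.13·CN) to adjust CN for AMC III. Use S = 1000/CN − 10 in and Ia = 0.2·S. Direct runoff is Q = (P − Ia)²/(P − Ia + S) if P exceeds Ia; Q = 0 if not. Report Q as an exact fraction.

Wet (AMC III): CN(III) = 23·87/(10 + 0.13·87) = 2001/(2131/100) = 200100/2131 ≈ 93.900
Max retention: S = 1000/(200100/2131) − 10 = 1300/2001 in (≈ 0.650 in)
Ia = 0.2S: 0.2·0.650 = 0.130 in (exactly 260/2001)
Excess rainfall: 2.210 − 0.130 = 2.080 in; P > Ia so Q > 0
Q: (416221/200100)² ÷ (546221/200100) = 13326147757/8407601700 in (≈ 1.585 in)

Q = 13326147757/8407601700 in ≈ 1.585 in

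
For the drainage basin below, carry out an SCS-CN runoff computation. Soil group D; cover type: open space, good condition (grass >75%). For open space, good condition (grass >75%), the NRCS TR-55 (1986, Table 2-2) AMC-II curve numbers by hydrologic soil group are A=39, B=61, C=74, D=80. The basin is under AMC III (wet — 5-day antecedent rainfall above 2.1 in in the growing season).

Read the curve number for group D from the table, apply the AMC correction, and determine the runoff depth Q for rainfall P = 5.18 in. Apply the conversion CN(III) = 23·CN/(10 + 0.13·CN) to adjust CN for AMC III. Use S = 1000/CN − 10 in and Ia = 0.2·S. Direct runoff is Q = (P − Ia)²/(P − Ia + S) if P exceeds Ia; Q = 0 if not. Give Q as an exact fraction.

Q = 32569849/8000550 in ≈ 4.071 in

NRCS table: open space, good condition (grass >75%), soil group D → CN(II) = 80
Adjust CN=80 to AMC III: 23·80/(10 + 0.13·80) → 1840 ÷ (102/5) = 4600/51 ≈ 90.196
Retention S: 1000/CN − 10 with CN=90.196 → S = 25/23 ≈ 1.087 in
Ia = 0.2S: 0.2·1.087 = 0.217 in (exactly 5/23)
P − Ia = 5.180 − 0.217 = 5707/1150 ≈ 4.963 in (> 0, runoff occurs)
Q = (5707/1150)²/((5707/1150) + 25/23) = (32569849/1322500)/(6957/1150) = 32569849/8000550 in ≈ 4.071 in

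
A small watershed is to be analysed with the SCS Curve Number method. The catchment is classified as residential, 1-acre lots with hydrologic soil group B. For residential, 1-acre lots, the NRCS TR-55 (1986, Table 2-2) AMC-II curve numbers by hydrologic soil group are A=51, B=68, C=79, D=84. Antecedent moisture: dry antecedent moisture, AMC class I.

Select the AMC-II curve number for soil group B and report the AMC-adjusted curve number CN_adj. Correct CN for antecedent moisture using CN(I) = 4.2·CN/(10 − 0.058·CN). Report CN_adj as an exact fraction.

NRCS table: residential, 1-acre lots, soil group B → CN(II) = 68
CN(I) from CN(II)=68: (4.2·68)/(10 − 0.058·68) = 35700/757 ≈ 47.160

CN_adj = 35700/757 ≈ 47.160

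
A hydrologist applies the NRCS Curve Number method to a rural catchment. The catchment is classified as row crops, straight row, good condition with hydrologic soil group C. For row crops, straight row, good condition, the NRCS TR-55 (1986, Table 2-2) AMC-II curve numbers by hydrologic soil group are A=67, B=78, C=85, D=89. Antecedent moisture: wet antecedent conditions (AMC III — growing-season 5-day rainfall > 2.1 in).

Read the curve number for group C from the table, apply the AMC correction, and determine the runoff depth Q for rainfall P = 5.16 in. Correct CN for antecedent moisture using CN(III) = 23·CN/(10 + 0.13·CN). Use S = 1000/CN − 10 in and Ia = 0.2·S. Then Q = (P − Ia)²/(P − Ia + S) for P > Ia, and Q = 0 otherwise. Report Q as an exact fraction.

Q = 266113969/61299025 in ≈ 4.341 in

NRCS table: row crops, straight row, good condition, soil group C → CN(II) = 85
Adjust CN=85 to AMC III: 23·85/(10 + 0.13·85) → 1955 ÷ (421/20) = 39100/421 ≈ 92.874
Max retention: S = 1000/(39100/421) − 10 = 300/391 in (≈ 0.767 in)
Ia = 0.2·(300/391) = 60/391 in ≈ 0.153 in
Excess rainfall: 5.160 − 0.153 = 5.007 in; P > Ia so Q > 0
Runoff Q = (P−Ia)²/(P−Ia+S) = (5.007)²/(5.007+0.767) = 266113969/61299025 ≈ 4.341 in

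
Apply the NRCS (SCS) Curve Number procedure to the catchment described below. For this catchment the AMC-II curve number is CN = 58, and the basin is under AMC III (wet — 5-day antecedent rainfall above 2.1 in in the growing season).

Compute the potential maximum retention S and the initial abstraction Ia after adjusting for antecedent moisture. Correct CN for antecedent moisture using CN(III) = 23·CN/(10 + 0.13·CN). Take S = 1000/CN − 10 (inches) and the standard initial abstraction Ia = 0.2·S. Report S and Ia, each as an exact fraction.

Adjust CN=58 to AMC III: 23·58/(10 + 0.13·58) → 1334 ÷ (877/50) = 66700/877 ≈ 76.055
S = 1000/(66700/877) − 10 = 2100/667 in ≈ 3.148 in
Initial abstraction Ia = S/5 = (2100/667)/5 = 420/667 ≈ 0.630 in

S = 2100/667 in ≈ 3.148 in; Ia = 420/667 in ≈ 0.630 in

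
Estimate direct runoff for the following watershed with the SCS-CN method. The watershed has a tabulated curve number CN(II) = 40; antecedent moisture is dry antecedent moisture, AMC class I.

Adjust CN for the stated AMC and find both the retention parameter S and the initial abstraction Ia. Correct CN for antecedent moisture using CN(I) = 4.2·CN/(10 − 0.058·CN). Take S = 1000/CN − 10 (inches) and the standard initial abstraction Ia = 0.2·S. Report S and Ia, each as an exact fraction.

CN(I) from CN(II)=40: (4.2·40)/(10 − 0.058·40) = 175/8 ≈ 21.875
Retention S: 1000/CN − 10 with CN=21.875 → S = 250/7 ≈ 35.714 in
Initial abstraction Ia = S/5 = (250/7)/5 = 50/7 ≈ 7.143 in

S = 250/7 in ≈ 35.714 in; Ia = 50/7 in ≈ 7.143 in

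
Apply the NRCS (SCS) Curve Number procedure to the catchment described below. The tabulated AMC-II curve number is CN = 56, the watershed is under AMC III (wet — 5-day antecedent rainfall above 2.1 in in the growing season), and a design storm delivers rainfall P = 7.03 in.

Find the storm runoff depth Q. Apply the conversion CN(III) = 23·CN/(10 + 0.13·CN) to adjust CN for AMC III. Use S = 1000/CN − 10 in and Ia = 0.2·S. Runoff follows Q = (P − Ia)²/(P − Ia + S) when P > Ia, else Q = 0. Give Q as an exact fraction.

Q = 10441365489/2530646300 in ≈ 4.126 in

Adjust CN=56 to AMC III: 23·56/(10 + 0.13·56) → 1288 ÷ (432/25) = 4025/54 ≈ 74.537
Retention S: 1000/CN − 10 with CN=74.537 → S = 550/161 ≈ 3.416 in
Ia = 0.2S: 0.2·3.416 = 0.683 in (exactly 110/161)
P − Ia = 7.030 − 0.683 = 102183/16100 ≈ 6.347 in (> 0, runoff occurs)
Q: (102183/16100)² ÷ (157183/16100) = 10441365489/2530646300 in (≈ 4.126 in)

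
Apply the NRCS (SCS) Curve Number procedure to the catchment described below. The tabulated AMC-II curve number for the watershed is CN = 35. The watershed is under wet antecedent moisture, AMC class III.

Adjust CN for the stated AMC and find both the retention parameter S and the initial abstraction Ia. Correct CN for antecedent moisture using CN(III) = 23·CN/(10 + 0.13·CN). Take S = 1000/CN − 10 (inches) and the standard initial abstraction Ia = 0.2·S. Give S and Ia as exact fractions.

S = 1300/161 in ≈ 8.075 in; Ia = 260/161 in ≈ 1.615 in

CN(III) from CN(II)=35: (23·35)/(10 + 0.13·35) = 16100/291 ≈ 55.326
Retention S: 1000/CN − 10 with CN=55.326 → S = 1300/161 ≈ 8.075 in
Initial abstraction Ia = S/5 = (1300/161)/5 = 260/161 ≈ 1.615 in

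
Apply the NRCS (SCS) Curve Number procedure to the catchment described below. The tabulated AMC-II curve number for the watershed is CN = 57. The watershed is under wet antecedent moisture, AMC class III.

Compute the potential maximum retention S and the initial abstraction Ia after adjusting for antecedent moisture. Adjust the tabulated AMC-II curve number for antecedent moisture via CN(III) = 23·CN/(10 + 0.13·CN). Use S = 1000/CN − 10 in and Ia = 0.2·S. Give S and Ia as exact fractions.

S = 4300/1311 in ≈ 3.280 in; Ia = 860/1311 in ≈ 0.656 in

CN(III) from CN(II)=57: (23·57)/(10 + 0.13·57) = 131100/1741 ≈ 75.302
S = 1000/(131100/1741) − 10 = 4300/1311 in ≈ 3.280 in
Ia = 0.2·(4300/1311) = 860/1311 in ≈ 0.656 in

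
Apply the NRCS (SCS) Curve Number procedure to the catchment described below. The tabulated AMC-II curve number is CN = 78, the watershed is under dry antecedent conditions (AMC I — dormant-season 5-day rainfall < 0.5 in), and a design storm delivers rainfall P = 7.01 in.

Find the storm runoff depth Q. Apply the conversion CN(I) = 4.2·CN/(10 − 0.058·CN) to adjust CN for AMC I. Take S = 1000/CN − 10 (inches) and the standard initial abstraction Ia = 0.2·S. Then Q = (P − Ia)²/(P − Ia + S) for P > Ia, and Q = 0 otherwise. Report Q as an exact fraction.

Q = 215406446161/83056346100 in ≈ 2.593 in

CN(I) from CN(II)=78: (4.2·78)/(10 − 0.058·78) = 81900/1369 ≈ 59.825
Retention S: 1000/CN − 10 with CN=59.825 → S = 5500/819 ≈ 6.716 in
Ia = 0.2·(5500/819) = 1100/819 in ≈ 1.343 in
P − Ia = 7.010 − 1.343 = 464119/81900 ≈ 5.667 in (> 0, runoff occurs)
Q = (464119/81900)²/((464119/81900) + 5500/819) = (215406446161/6707610000)/(1014119/81900) = 215406446161/83056346100 in ≈ 2.593 in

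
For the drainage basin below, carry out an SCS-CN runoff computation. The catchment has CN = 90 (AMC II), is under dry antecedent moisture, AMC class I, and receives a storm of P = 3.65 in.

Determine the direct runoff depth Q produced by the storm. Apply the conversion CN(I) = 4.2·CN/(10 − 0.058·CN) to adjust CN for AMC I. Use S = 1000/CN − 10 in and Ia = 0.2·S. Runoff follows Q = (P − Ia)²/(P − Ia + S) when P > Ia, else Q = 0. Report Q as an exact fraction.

Adjust CN=90 to AMC I: 4.2·90/(10 − 0.058·90) → 378 ÷ (239/50) = 18900/239 ≈ 79.079
Retention S: 1000/CN − 10 with CN=79.079 → S = 500/189 ≈ 2.646 in
Ia = 0.2S: 0.2·2.646 = 0.529 in (exactly 100/189)
Excess rainfall: 3.650 − 0.529 = 3.121 in; P > Ia so Q > 0
Runoff Q = (P−Ia)²/(P−Ia+S) = (3.121)²/(3.121+2.646) = 139169209/82392660 ≈ 1.689 in

Q = 139169209/82392660 in ≈ 1.689 in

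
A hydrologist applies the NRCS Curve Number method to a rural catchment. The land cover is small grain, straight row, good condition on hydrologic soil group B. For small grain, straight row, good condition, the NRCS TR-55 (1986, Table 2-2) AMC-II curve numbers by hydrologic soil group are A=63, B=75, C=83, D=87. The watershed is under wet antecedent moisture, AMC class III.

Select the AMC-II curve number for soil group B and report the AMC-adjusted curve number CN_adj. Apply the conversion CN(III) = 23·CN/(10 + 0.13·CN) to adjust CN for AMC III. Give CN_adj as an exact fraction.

CN_adj = 6900/79 ≈ 87.342

NRCS table: small grain, straight row, good condition, soil group B → CN(II) = 75
Adjust CN=75 to AMC III: 23·75/(10 + 0.13·75) → 1725 ÷ (79/4) = 6900/79 ≈ 87.342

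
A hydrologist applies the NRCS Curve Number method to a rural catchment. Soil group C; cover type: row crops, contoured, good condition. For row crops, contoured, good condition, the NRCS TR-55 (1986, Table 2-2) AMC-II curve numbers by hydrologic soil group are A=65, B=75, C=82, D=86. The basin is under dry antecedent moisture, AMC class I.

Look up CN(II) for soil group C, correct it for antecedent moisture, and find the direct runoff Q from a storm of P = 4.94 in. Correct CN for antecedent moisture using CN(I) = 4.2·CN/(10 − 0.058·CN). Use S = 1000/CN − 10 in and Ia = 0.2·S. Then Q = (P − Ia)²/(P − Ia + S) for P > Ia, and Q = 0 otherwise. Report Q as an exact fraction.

Q = 3123580321/1878257150 in ≈ 1.663 in

NRCS table: row crops, contoured, good condition, soil group C → CN(II) = 82
Adjust CN=82 to AMC I: 4.2·82/(10 − 0.058·82) → (1722/5) ÷ (1311/250) = 28700/437 ≈ 65.675
Max retention: S = 1000/(28700/437) − 10 = 1500/287 in (≈ 5.226 in)
Initial abstraction Ia = S/5 = (1500/287)/5 = 300/287 ≈ 1.045 in
P − Ia = 4.940 − 1.045 = 55889/14350 ≈ 3.895 in (> 0, runoff occurs)
Q = (55889/14350)²/((55889/14350) + 1500/287) = (3123580321/205922500)/(130889/14350) = 3123580321/1878257150 in ≈ 1.663 in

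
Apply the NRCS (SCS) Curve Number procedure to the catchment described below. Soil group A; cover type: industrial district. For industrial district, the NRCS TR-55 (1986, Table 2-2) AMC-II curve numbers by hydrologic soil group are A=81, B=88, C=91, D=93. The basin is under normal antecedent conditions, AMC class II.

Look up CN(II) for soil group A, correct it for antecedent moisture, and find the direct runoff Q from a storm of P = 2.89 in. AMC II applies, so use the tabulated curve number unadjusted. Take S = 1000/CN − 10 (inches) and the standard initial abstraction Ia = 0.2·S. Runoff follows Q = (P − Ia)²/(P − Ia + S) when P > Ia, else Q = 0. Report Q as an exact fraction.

NRCS table: industrial district, soil group A → CN(II) = 81
CN(II) = 81; AMC II needs no correction.
Retention S: 1000/CN − 10 with CN=81.000 → S = 190/81 ≈ 2.346 in
Ia = 0.2S: 0.2·2.346 = 0.469 in (exactly 38/81)
P − Ia = 2.890 − 0.469 = 19609/8100 ≈ 2.421 in (> 0, runoff occurs)
Q: (19609/8100)² ÷ (38609/8100) = 384512881/312732900 in (≈ 1.230 in)

Q = 384512881/312732900 in ≈ 1.230 in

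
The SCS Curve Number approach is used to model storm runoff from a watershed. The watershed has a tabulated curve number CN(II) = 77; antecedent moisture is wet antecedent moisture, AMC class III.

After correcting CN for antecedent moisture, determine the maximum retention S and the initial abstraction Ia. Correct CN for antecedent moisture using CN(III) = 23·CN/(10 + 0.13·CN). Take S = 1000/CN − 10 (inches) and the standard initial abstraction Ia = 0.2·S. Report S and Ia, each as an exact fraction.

Adjust CN=77 to AMC III: 23·77/(10 + 0.13·77) → 1771 ÷ (2001/100) = 7700/87 ≈ 88.506
Max retention: S = 1000/(7700/87) − 10 = 100/77 in (≈ 1.299 in)
Ia = 0.2S: 0.2·1.299 = 0.260 in (exactly 20/77)

S = 100/77 in ≈ 1.299 in; Ia = 20/77 in ≈ 0.260 in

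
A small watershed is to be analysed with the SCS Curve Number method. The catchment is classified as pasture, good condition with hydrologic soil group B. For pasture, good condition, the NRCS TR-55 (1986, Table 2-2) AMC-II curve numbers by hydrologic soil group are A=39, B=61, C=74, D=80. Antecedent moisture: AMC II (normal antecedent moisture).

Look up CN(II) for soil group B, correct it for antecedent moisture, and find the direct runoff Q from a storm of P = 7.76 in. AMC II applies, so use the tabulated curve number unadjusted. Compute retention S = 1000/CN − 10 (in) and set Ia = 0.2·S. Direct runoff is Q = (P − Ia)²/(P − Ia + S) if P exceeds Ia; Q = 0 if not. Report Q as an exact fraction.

Q = 48846728/14970925 in ≈ 3.263 in

NRCS table: pasture, good condition, soil group B → CN(II) = 61
Average conditions: CN = 61 (no AMC adjustment).
S = 1000/61 − 10 = 390/61 in ≈ 6.393 in
Initial abstraction Ia = S/5 = (390/61)/5 = 78/61 ≈ 1.279 in
Excess rainfall: 7.760 − 1.279 = 6.481 in; P > Ia so Q > 0
Q = (9884/1525)²/((9884/1525) + 390/61) = (97693456/2325625)/(19634/1525) = 48846728/14970925 in ≈ 3.263 in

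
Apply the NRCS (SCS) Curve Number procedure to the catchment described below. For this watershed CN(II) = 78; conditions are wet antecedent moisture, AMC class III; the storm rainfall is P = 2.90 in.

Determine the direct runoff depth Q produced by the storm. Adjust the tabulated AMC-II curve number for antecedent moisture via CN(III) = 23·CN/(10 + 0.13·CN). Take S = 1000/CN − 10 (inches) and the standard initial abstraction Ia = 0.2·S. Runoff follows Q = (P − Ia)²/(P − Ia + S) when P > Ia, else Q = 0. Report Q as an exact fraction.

Q = 567058969/312272610 in ≈ 1.816 in

CN(III) from CN(II)=78: (23·78)/(10 + 0.13·78) = 89700/1007 ≈ 89.076
Max retention: S = 1000/(89700/1007) − 10 = 1100/897 in (≈ 1.226 in)
Initial abstraction Ia = S/5 = (1100/897)/5 = 220/897 ≈ 0.245 in
Excess rainfall: 2.900 − 0.245 = 2.655 in; P > Ia so Q > 0
Q = (23813/8970)²/((23813/8970) + 1100/897) = (567058969/80460900)/(34813/8970) = 567058969/312272610 in ≈ 1.816 in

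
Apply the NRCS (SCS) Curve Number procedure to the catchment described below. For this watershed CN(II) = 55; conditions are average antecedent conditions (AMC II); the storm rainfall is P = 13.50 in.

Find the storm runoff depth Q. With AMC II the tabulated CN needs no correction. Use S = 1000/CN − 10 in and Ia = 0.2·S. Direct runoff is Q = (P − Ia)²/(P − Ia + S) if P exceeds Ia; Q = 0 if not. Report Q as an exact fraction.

CN(II) = 55; AMC II needs no correction.
S = 1000/55 − 10 = 90/11 in ≈ 8.182 in
Initial abstraction Ia = S/5 = (90/11)/5 = 18/11 ≈ 1.636 in
Since P=13.500 > Ia=1.636: effective rainfall P−Ia = 261/22 in
Q = (261/22)²/((261/22) + 90/11) = (68121/484)/(441/22) = 7569/1078 in ≈ 7.021 in

Q = 7569/1078 in ≈ 7.021 in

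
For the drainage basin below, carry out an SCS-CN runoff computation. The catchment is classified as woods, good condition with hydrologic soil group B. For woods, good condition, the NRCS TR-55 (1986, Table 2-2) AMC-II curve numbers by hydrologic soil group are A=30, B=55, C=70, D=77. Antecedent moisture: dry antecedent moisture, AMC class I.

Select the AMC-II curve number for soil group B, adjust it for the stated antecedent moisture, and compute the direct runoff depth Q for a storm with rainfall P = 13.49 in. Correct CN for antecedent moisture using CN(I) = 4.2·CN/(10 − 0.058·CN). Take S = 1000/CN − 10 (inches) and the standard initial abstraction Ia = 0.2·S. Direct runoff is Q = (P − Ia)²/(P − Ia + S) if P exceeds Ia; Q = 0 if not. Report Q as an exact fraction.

Q = 5457220129/1723822100 in ≈ 3.166 in

NRCS table: woods, good condition, soil group B → CN(II) = 55
CN(I) from CN(II)=55: (4.2·55)/(10 − 0.058·55) = 7700/227 ≈ 33.921
Retention S: 1000/CN − 10 with CN=33.921 → S = 1500/77 ≈ 19.481 in
Initial abstraction Ia = S/5 = (1500/77)/5 = 300/77 ≈ 3.896 in
Excess rainfall: 13.490 − 3.896 = 9.594 in; P > Ia so Q > 0
Runoff Q = (P−Ia)²/(P−Ia+S) = (9.594)²/(9.594+19.481) = 5457220129/1723822100 ≈ 3.166 in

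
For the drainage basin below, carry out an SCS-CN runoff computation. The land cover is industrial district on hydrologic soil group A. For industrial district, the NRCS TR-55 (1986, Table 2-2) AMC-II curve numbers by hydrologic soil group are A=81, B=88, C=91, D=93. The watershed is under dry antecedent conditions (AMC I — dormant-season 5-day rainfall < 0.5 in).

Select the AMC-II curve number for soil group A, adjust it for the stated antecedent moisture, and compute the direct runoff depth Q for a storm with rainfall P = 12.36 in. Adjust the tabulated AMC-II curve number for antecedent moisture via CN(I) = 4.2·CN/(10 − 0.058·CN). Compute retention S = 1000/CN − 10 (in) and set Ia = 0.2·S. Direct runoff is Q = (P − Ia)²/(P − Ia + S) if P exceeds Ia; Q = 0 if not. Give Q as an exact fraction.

Q = 228588215881/30431272725 in ≈ 7.512 in

NRCS table: industrial district, soil group A → CN(II) = 81
Dry (AMC I): CN(I) = 4.2·81/(10 − 0.058·81) = (1701/5)/(2651/500) = 170100/2651 ≈ 64.164
S = 1000/(170100/2651) − 10 = 9500/1701 in ≈ 5.585 in
Initial abstraction Ia = S/5 = (9500/1701)/5 = 1900/1701 ≈ 1.117 in
P − Ia = 12.360 − 1.117 = 478109/42525 ≈ 11.243 in (> 0, runoff occurs)
Q = (478109/42525)²/((478109/42525) + 9500/1701) = (228588215881/1808375625)/(715609/42525) = 228588215881/30431272725 in ≈ 7.512 in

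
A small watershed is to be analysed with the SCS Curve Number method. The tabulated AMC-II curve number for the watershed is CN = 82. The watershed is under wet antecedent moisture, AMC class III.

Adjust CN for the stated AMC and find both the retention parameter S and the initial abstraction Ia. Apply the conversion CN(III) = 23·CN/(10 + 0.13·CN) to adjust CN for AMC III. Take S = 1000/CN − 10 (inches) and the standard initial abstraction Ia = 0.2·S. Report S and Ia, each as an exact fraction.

Adjust CN=82 to AMC III: 23·82/(10 + 0.13·82) → 1886 ÷ (1033/50) = 94300/1033 ≈ 91.288
Max retention: S = 1000/(94300/1033) − 10 = 900/943 in (≈ 0.954 in)
Initial abstraction Ia = S/5 = (900/943)/5 = 180/943 ≈ 0.191 in

S = 900/943 in ≈ 0.954 in; Ia = 180/943 in ≈ 0.191 in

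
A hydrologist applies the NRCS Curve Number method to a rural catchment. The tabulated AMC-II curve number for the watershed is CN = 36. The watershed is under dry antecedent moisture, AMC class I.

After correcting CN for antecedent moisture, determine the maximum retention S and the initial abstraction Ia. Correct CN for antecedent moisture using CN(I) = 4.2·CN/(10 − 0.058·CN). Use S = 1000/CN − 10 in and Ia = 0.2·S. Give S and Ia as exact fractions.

S = 8000/189 in ≈ 42.328 in; Ia = 1600/189 in ≈ 8.466 in

CN(I) from CN(II)=36: (4.2·36)/(10 − 0.058·36) = 18900/989 ≈ 19.110
Max retention: S = 1000/(18900/989) − 10 = 8000/189 in (≈ 42.328 in)
Initial abstraction Ia = S/5 = (8000/189)/5 = 1600/189 ≈ 8.466 in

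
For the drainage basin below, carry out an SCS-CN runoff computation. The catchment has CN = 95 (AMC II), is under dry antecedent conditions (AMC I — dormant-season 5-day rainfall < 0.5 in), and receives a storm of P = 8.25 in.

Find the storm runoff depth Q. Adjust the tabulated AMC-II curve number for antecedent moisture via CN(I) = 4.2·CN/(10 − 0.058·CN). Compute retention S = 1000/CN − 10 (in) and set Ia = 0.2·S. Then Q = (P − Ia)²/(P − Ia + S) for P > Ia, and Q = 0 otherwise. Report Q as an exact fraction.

Q = 162996289/23568132 in ≈ 6.916 in

Dry (AMC I): CN(I) = 4.2·95/(10 − 0.058·95) = 399/(449/100) = 39900/449 ≈ 88.864
Max retention: S = 1000/(39900/449) − 10 = 500/399 in (≈ 1.253 in)
Ia = 0.2·(500/399) = 100/399 in ≈ 0.251 in
P − Ia = 8.250 − 0.251 = 12767/1596 ≈ 7.999 in (> 0, runoff occurs)
Q = (12767/1596)²/((12767/1596) + 500/399) = (162996289/2547216)/(14767/1596) = 162996289/23568132 in ≈ 6.916 in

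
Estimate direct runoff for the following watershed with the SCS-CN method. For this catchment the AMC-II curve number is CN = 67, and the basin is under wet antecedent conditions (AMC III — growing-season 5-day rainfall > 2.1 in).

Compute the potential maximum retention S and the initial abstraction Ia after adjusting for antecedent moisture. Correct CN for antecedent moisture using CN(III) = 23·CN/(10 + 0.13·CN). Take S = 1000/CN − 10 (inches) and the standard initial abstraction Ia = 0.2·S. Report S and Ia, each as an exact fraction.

S = 3300/1541 in ≈ 2.141 in; Ia = 660/1541 in ≈ 0.428 in

CN(III) from CN(II)=67: (23·67)/(10 + 0.13·67) = 154100/1871 ≈ 82.362
Retention S: 1000/CN − 10 with CN=82.362 → S = 3300/1541 ≈ 2.141 in
Initial abstraction Ia = S/5 = (3300/1541)/5 = 660/1541 ≈ 0.428 in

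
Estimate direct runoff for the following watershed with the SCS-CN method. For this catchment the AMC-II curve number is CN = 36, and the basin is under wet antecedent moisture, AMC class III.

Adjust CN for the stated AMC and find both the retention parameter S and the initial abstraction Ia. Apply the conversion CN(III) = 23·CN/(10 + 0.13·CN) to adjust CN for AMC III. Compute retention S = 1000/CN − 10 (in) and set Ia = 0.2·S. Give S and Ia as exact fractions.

Wet (AMC III): CN(III) = 23·36/(10 + 0.13·36) = 828/(367/25) = 20700/367 ≈ 56.403
S = 1000/(20700/367) − 10 = 1600/207 in ≈ 7.729 in
Ia = 0.2S: 0.2·7.729 = 1.546 in (exactly 320/207)

S = 1600/207 in ≈ 7.729 in; Ia = 320/207 in ≈ 1.546 in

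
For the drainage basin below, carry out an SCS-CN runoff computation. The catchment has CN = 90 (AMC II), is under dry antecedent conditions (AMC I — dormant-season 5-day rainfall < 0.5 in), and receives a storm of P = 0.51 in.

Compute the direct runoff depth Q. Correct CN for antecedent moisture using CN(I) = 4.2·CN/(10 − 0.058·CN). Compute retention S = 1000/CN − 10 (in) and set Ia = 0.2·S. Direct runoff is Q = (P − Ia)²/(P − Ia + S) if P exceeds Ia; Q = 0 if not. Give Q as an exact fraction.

Dry (AMC I): CN(I) = 4.2·90/(10 − 0.058·90) = 378/(239/50) = 18900/239 ≈ 79.079
Retention S: 1000/CN − 10 with CN=79.079 → S = 500/189 ≈ 2.646 in
Ia = 0.2·(500/189) = 100/189 in ≈ 0.529 in
P = 0.510 ≤ Ia = 0.529 in: entire storm abstracted, Q = 0.

Q = 0 in ≈ 0.000 in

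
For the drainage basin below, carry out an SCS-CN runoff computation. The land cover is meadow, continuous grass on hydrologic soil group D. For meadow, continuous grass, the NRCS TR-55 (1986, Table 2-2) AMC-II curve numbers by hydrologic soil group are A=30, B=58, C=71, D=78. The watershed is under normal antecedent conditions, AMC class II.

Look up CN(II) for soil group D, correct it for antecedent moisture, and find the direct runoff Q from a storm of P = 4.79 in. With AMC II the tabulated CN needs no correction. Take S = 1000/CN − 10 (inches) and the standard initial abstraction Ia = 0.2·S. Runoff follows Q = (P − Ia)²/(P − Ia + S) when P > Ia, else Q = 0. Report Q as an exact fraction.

Q = 271623361/107175900 in ≈ 2.534 in

NRCS table: meadow, continuous grass, soil group D → CN(II) = 78
CN(II) = 78; AMC II needs no correction.
S = 1000/78 − 10 = 110/39 in ≈ 2.821 in
Ia = 0.2·(110/39) = 22/39 in ≈ 0.564 in
Since P=4.790 > Ia=0.564: effective rainfall P−Ia = 16481/3900 in
Q: (16481/3900)² ÷ (27481/3900) = 271623361/107175900 in (≈ 2.534 in)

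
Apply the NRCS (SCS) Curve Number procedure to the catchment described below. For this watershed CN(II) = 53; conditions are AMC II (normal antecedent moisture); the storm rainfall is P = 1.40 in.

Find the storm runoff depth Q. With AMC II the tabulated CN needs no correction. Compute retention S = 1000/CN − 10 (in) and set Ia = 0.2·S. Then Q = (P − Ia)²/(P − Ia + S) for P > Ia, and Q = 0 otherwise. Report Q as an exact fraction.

Q = 0 in ≈ 0.000 in

CN(II) = 53; AMC II needs no correction.
Max retention: S = 1000/53 − 10 = 470/53 in (≈ 8.868 in)
Initial abstraction Ia = S/5 = (470/53)/5 = 94/53 ≈ 1.774 in
P = 1.400 ≤ Ia = 1.774 in: entire storm abstracted, Q = 0.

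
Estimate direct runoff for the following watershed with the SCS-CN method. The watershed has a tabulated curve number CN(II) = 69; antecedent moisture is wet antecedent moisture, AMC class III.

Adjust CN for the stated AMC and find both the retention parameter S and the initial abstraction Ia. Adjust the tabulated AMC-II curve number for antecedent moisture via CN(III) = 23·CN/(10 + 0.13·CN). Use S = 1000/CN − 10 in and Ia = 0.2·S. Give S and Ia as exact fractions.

Wet (AMC III): CN(III) = 23·69/(10 + 0.13·69) = 1587/(1897/100) = 158700/1897 ≈ 83.658
S = 1000/(158700/1897) − 10 = 3100/1587 in ≈ 1.953 in
Ia = 0.2·(3100/1587) = 620/1587 in ≈ 0.391 in

S = 3100/1587 in ≈ 1.953 in; Ia = 620/1587 in ≈ 0.391 in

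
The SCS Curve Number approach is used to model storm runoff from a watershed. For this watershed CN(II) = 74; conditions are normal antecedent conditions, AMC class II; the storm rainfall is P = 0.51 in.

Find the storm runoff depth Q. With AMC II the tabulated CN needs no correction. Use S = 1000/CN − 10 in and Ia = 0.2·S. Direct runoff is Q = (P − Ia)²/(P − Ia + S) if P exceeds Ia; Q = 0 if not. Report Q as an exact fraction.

Q = 0 in ≈ 0.000 in

CN(II) = 74; AMC II needs no correction.
S = 1000/74 − 10 = 130/37 in ≈ 3.514 in
Ia = 0.2·(130/37) = 26/37 in ≈ 0.703 in
P = 0.510 ≤ Ia = 0.703 in: entire storm abstracted, Q = 0.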